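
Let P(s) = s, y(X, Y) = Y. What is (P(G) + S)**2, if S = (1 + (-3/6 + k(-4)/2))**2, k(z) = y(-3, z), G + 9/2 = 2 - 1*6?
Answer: 625/16 ≈ 39.063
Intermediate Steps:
G = -17/2 (G = -9/2 + (2 - 1*6) = -9/2 + (2 - 6) = -9/2 - 4 = -17/2 ≈ -8.5000)
k(z) = z
S = 9/4 (S = (1 + (-3/6 - 4/2))**2 = (1 + (-3*1/6 - 4*1/2))**2 = (1 + (-1/2 - 2))**2 = (1 - 5/2)**2 = (-3/2)**2 = 9/4 ≈ 2.2500)
(P(G) + S)**2 = (-17/2 + 9/4)**2 = (-25/4)**2 = 625/16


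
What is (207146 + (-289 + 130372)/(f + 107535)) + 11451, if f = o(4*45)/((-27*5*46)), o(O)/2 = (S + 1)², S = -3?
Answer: 72989105199802/333896171 ≈ 2.1860e+5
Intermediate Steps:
o(O) = 8 (o(O) = 2*(-3 + 1)² = 2*(-2)² = 2*4 = 8)
f = -4/3105 (f = 8/((-27*5*46)) = 8/((-135*46)) = 8/(-6210) = 8*(-1/6210) = -4/3105 ≈ -0.0012882)
(207146 + (-289 + 130372)/(f + 107535)) + 11451 = (207146 + (-289 + 130372)/(-4/3105 + 107535)) + 11451 = (207146 + 130083/(333896171/3105)) + 11451 = (207146 + 130083*(3105/333896171)) + 11451 = (207146 + 403907715/333896171) + 11451 = 69165660145681/333896171 + 11451 = 72989105199802/333896171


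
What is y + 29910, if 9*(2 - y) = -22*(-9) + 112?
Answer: 268898/9 ≈ 29878.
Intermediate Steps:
y = -292/9 (y = 2 - (-22*(-9) + 112)/9 = 2 - (198 + 112)/9 = 2 - 1/9*310 = 2 - 310/9 = -292/9 ≈ -32.444)
y + 29910 = -292/9 + 29910 = 268898/9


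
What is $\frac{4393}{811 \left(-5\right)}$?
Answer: $- \frac{4393}{4055} \approx -1.0834$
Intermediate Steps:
$\frac{4393}{811 \left(-5\right)} = \frac{4393}{-4055} = 4393 \left(- \frac{1}{4055}\right) = - \frac{4393}{4055}$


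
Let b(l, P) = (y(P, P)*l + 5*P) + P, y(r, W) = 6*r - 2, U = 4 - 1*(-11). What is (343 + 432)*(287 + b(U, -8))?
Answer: -396025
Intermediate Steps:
U = 15 (U = 4 + 11 = 15)
y(r, W) = -2 + 6*r
b(l, P) = 6*P + l*(-2 + 6*P) (b(l, P) = ((-2 + 6*P)*l + 5*P) + P = (l*(-2 + 6*P) + 5*P) + P = (5*P + l*(-2 + 6*P)) + P = 6*P + l*(-2 + 6*P))
(343 + 432)*(287 + b(U, -8)) = (343 + 432)*(287 + (6*(-8) + 2*15*(-1 + 3*(-8)))) = 775*(287 + (-48 + 2*15*(-1 - 24))) = 775*(287 + (-48 + 2*15*(-25))) = 775*(287 + (-48 - 750)) = 775*(287 - 798) = 775*(-511) = -396025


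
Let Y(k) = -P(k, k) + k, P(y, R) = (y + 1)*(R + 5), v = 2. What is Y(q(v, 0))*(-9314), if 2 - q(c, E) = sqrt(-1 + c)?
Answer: 102454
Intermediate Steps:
q(c, E) = 2 - sqrt(-1 + c)
P(y, R) = (1 + y)*(5 + R)
Y(k) = -5 - k**2 - 5*k (Y(k) = -(5 + k + 5*k + k*k) + k = -(5 + k + 5*k + k**2) + k = -(5 + k**2 + 6*k) + k = (-5 - k**2 - 6*k) + k = -5 - k**2 - 5*k)
Y(q(v, 0))*(-9314) = (-5 - (2 - sqrt(-1 + 2))**2 - 5*(2 - sqrt(-1 + 2)))*(-9314) = (-5 - (2 - sqrt(1))**2 - 5*(2 - sqrt(1)))*(-9314) = (-5 - (2 - 1*1)**2 - 5*(2 - 1*1))*(-9314) = (-5 - (2 - 1)**2 - 5*(2 - 1))*(-9314) = (-5 - 1*1**2 - 5*1)*(-9314) = (-5 - 1*1 - 5)*(-9314) = (-5 - 1 - 5)*(-9314) = -11*(-9314) = 102454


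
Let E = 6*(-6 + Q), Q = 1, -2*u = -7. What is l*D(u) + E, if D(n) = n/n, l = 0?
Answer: -30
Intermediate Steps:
u = 7/2 (u = -½*(-7) = 7/2 ≈ 3.5000)
E = -30 (E = 6*(-6 + 1) = 6*(-5) = -30)
D(n) = 1
l*D(u) + E = 0*1 - 30 = 0 - 30 = -30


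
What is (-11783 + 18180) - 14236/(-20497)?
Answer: 131133545/20497 ≈ 6397.7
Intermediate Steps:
(-11783 + 18180) - 14236/(-20497) = 6397 - 14236*(-1/20497) = 6397 + 14236/20497 = 131133545/20497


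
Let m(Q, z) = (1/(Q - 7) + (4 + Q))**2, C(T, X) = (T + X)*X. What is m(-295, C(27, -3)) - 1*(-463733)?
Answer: 50017726221/91204 ≈ 5.4842e+5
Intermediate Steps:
C(T, X) = X*(T + X)
m(Q, z) = (4 + Q + 1/(-7 + Q))**2 (m(Q, z) = (1/(-7 + Q) + (4 + Q))**2 = (4 + Q + 1/(-7 + Q))**2)
m(-295, C(27, -3)) - 1*(-463733) = (27 - 1*(-295)**2 + 3*(-295))**2/(-7 - 295)**2 - 1*(-463733) = (27 - 1*87025 - 885)**2/(-302)**2 + 463733 = (27 - 87025 - 885)**2/91204 + 463733 = (1/91204)*(-87883)**2 + 463733 = (1/91204)*7723421689 + 463733 = 7723421689/91204 + 463733 = 50017726221/91204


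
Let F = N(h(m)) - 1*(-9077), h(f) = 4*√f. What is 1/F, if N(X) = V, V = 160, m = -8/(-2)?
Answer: 1/9237 ≈ 0.00010826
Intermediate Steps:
m = 4 (m = -8*(-½) = 4)
N(X) = 160
F = 9237 (F = 160 - 1*(-9077) = 160 + 9077 = 9237)
1/F = 1/9237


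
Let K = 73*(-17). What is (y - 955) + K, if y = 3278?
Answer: 1082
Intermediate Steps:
K = -1241
(y - 955) + K = (3278 - 955) - 1241 = 2323 - 1241 = 1082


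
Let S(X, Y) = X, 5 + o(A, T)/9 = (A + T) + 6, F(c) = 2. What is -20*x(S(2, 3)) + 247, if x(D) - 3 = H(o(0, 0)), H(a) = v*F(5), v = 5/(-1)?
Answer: 387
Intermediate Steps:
v = -5 (v = 5*(-1) = -5)
o(A, T) = 9 + 9*A + 9*T (o(A, T) = -45 + 9*((A + T) + 6) = -45 + 9*(6 + A + T) = -45 + (54 + 9*A + 9*T) = 9 + 9*A + 9*T)
H(a) = -10 (H(a) = -5*2 = -10)
x(D) = -7 (x(D) = 3 - 10 = -7)
-20*x(S(2, 3)) + 247 = -20*(-7) + 247 = 140 + 247 = 387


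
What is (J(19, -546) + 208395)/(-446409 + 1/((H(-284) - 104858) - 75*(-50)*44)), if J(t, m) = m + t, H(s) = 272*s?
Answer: -3555790008/7636272355 ≈ -0.46564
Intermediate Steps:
(J(19, -546) + 208395)/(-446409 + 1/((H(-284) - 104858) - 75*(-50)*44)) = ((-546 + 19) + 208395)/(-446409 + 1/((272*(-284) - 104858) - 75*(-50)*44)) = (-527 + 208395)/(-446409 + 1/((-77248 - 104858) + 3750*44)) = 207868/(-446409 + 1/(-182106 + 165000)) = 207868/(-446409 + 1/(-17106)) = 207868/(-446409 - 1/17106) = 207868/(-7636272355/17106) = 207868*(-17106/7636272355) = -3555790008/7636272355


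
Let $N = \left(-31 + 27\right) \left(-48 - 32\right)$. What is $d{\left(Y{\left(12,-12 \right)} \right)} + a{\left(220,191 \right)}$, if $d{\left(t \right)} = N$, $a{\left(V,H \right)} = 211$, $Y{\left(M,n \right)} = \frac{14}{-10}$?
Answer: $531$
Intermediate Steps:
$Y{\left(M,n \right)} = - \frac{7}{5}$ ($Y{\left(M,n \right)} = 14 \left(- \frac{1}{10}\right) = - \frac{7}{5}$)
$N = 320$ ($N = \left(-4\right) \left(-80\right) = 320$)
$d{\left(t \right)} = 320$
$d{\left(Y{\left(12,-12 \right)} \right)} + a{\left(220,191 \right)} = 320 + 211 = 531$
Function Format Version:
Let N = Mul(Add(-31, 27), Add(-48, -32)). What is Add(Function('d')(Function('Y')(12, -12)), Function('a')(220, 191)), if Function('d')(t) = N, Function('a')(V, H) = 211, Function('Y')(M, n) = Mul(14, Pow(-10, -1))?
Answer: 531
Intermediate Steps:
Function('Y')(M, n) = Rational(-7, 5) (Function('Y')(M, n) = Mul(14, Rational(-1, 10)) = Rational(-7, 5))
N = 320 (N = Mul(-4, -80) = 320)
Function('d')(t) = 320
Add(Function('d')(Function('Y')(12, -12)), Function('a')(220, 191)) = Add(320, 211) = 531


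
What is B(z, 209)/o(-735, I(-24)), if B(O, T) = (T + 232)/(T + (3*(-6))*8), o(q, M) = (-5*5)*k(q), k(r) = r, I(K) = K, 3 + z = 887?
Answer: 3/8125 ≈ 0.00036923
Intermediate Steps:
z = 884 (z = -3 + 887 = 884)
o(q, M) = -25*q (o(q, M) = (-5*5)*q = -25*q)
B(O, T) = (232 + T)/(-144 + T) (B(O, T) = (232 + T)/(T - 18*8) = (232 + T)/(T - 144) = (232 + T)/(-144 + T))
B(z, 209)/o(-735, I(-24)) = ((232 + 209)/(-144 + 209))/((-25*(-735))) = (441/65)/18375 = ((1/65)*441)*(1/18375) = (441/65)*(1/18375) = 3/8125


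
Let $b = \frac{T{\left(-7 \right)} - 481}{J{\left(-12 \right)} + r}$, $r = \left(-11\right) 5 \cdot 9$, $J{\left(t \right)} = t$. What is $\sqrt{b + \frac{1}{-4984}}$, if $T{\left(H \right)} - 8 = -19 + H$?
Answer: $\frac{\sqrt{9294570642}}{97188} \approx 0.99198$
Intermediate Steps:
$T{\left(H \right)} = -11 + H$ ($T{\left(H \right)} = 8 + \left(-19 + H\right) = -11 + H$)
$r = -495$ ($r = \left(-55\right) 9 = -495$)
$b = \frac{499}{507}$ ($b = \frac{\left(-11 - 7\right) - 481}{-12 - 495} = \frac{-18 - 481}{-507} = \left(-499\right) \left(- \frac{1}{507}\right) = \frac{499}{507} \approx 0.98422$)
$\sqrt{b + \frac{1}{-4984}} = \sqrt{\frac{499}{507} + \frac{1}{-4984}} = \sqrt{\frac{499}{507} - \frac{1}{4984}} = \sqrt{\frac{2486509}{2526888}} = \frac{\sqrt{9294570642}}{97188}$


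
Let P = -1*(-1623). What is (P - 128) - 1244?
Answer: 251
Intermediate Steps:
P = 1623
(P - 128) - 1244 = (1623 - 128) - 1244 = 1495 - 1244 = 251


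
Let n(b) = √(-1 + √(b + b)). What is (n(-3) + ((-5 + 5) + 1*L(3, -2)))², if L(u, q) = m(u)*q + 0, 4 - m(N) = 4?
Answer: -1 + I*√6 ≈ -1.0 + 2.4495*I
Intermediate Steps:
m(N) = 0 (m(N) = 4 - 1*4 = 4 - 4 = 0)
L(u, q) = 0 (L(u, q) = 0*q + 0 = 0 + 0 = 0)
n(b) = √(-1 + √2*√b) (n(b) = √(-1 + √(2*b)) = √(-1 + √2*√b))
(n(-3) + ((-5 + 5) + 1*L(3, -2)))² = (√(-1 + √2*√(-3)) + ((-5 + 5) + 1*0))² = (√(-1 + √2*(I*√3)) + (0 + 0))² = (√(-1 + I*√6) + 0)² = (√(-1 + I*√6))² = -1 + I*√6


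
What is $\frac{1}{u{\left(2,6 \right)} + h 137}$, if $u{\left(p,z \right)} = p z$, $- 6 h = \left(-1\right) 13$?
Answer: $\frac{6}{1853} \approx 0.003238$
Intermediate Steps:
$h = \frac{13}{6}$ ($h = - \frac{\left(-1\right) 13}{6} = \left(- \frac{1}{6}\right) \left(-13\right) = \frac{13}{6} \approx 2.1667$)
$\frac{1}{u{\left(2,6 \right)} + h 137} = \frac{1}{2 \cdot 6 + \frac{13}{6} \cdot 137} = \frac{1}{12 + \frac{1781}{6}} = \frac{1}{\frac{1853}{6}} = \frac{6}{1853}$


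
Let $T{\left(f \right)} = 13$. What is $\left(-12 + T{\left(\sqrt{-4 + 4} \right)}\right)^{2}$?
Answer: $1$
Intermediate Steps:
$\left(-12 + T{\left(\sqrt{-4 + 4} \right)}\right)^{2} = \left(-12 + 13\right)^{2} = 1^{2} = 1$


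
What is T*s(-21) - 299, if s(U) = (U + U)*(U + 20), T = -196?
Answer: -8531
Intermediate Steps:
s(U) = 2*U*(20 + U) (s(U) = (2*U)*(20 + U) = 2*U*(20 + U))
T*s(-21) - 299 = -392*(-21)*(20 - 21) - 299 = -392*(-21)*(-1) - 299 = -196*42 - 299 = -8232 - 299 = -8531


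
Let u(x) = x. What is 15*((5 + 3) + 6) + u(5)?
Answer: 215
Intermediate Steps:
15*((5 + 3) + 6) + u(5) = 15*((5 + 3) + 6) + 5 = 15*(8 + 6) + 5 = 15*14 + 5 = 210 + 5 = 215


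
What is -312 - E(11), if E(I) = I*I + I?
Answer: -444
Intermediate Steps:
E(I) = I + I² (E(I) = I² + I = I + I²)
-312 - E(11) = -312 - 11*(1 + 11) = -312 - 11*12 = -312 - 1*132 = -312 - 132 = -444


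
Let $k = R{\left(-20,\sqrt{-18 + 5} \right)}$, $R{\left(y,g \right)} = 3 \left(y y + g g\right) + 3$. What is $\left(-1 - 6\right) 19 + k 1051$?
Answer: $1223231$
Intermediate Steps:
$R{\left(y,g \right)} = 3 + 3 g^{2} + 3 y^{2}$ ($R{\left(y,g \right)} = 3 \left(y^{2} + g^{2}\right) + 3 = 3 \left(g^{2} + y^{2}\right) + 3 = \left(3 g^{2} + 3 y^{2}\right) + 3 = 3 + 3 g^{2} + 3 y^{2}$)
$k = 1164$ ($k = 3 + 3 \left(\sqrt{-18 + 5}\right)^{2} + 3 \left(-20\right)^{2} = 3 + 3 \left(\sqrt{-13}\right)^{2} + 3 \cdot 400 = 3 + 3 \left(i \sqrt{13}\right)^{2} + 1200 = 3 + 3 \left(-13\right) + 1200 = 3 - 39 + 1200 = 1164$)
$\left(-1 - 6\right) 19 + k 1051 = \left(-1 - 6\right) 19 + 1164 \cdot 1051 = \left(-7\right) 19 + 1223364 = -133 + 1223364 = 1223231$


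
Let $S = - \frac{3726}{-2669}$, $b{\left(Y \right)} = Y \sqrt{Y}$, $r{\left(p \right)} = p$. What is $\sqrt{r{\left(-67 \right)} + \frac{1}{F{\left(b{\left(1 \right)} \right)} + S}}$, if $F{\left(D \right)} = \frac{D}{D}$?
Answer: $\frac{2 i \sqrt{680741355}}{6395} \approx 8.1598 i$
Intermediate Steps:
$b{\left(Y \right)} = Y^{\frac{3}{2}}$
$S = \frac{3726}{2669}$ ($S = \left(-3726\right) \left(- \frac{1}{2669}\right) = \frac{3726}{2669} \approx 1.396$)
$F{\left(D \right)} = 1$
$\sqrt{r{\left(-67 \right)} + \frac{1}{F{\left(b{\left(1 \right)} \right)} + S}} = \sqrt{-67 + \frac{1}{1 + \frac{3726}{2669}}} = \sqrt{-67 + \frac{1}{\frac{6395}{2669}}} = \sqrt{-67 + \frac{2669}{6395}} = \sqrt{- \frac{425796}{6395}} = \frac{2 i \sqrt{680741355}}{6395}$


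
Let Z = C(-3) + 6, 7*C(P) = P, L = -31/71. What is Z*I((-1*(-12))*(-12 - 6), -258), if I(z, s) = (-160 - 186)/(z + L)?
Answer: 958074/107569 ≈ 8.9066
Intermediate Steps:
L = -31/71 (L = -31*1/71 = -31/71 ≈ -0.43662)
C(P) = P/7
Z = 39/7 (Z = (⅐)*(-3) + 6 = -3/7 + 6 = 39/7 ≈ 5.5714)
I(z, s) = -346/(-31/71 + z) (I(z, s) = (-160 - 186)/(z - 31/71) = -346/(-31/71 + z))
Z*I((-1*(-12))*(-12 - 6), -258) = 39*(-24566/(-31 + 71*((-1*(-12))*(-12 - 6))))/7 = 39*(-24566/(-31 + 71*(12*(-18))))/7 = 39*(-24566/(-31 + 71*(-216)))/7 = 39*(-24566/(-31 - 15336))/7 = 39*(-24566/(-15367))/7 = 39*(-24566*(-1/15367))/7 = (39/7)*(24566/15367) = 958074/107569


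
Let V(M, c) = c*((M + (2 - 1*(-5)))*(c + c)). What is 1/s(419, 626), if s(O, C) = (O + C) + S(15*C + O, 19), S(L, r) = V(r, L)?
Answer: 1/5003258057 ≈ 1.9987e-10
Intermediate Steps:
V(M, c) = 2*c²*(7 + M) (V(M, c) = c*((M + (2 + 5))*(2*c)) = c*((M + 7)*(2*c)) = c*((7 + M)*(2*c)) = c*(2*c*(7 + M)) = 2*c²*(7 + M))
S(L, r) = 2*L²*(7 + r)
s(O, C) = C + O + 52*(O + 15*C)² (s(O, C) = (O + C) + 2*(15*C + O)²*(7 + 19) = (C + O) + 2*(O + 15*C)²*26 = (C + O) + 52*(O + 15*C)² = C + O + 52*(O + 15*C)²)
1/s(419, 626) = 1/(626 + 419 + 52*(419 + 15*626)²) = 1/(626 + 419 + 52*(419 + 9390)²) = 1/(626 + 419 + 52*9809²) = 1/(626 + 419 + 52*96216481) = 1/(626 + 419 + 5003257012) = 1/5003258057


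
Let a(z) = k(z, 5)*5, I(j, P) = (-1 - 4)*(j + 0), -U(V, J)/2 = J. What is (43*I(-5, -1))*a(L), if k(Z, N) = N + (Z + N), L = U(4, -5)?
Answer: 107500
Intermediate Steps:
U(V, J) = -2*J
I(j, P) = -5*j
L = 10 (L = -2*(-5) = 10)
k(Z, N) = Z + 2*N (k(Z, N) = N + (N + Z) = Z + 2*N)
a(z) = 50 + 5*z (a(z) = (z + 2*5)*5 = (z + 10)*5 = (10 + z)*5 = 50 + 5*z)
(43*I(-5, -1))*a(L) = (43*(-5*(-5)))*(50 + 5*10) = (43*25)*(50 + 50) = 1075*100 = 107500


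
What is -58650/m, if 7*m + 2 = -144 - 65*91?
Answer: 410550/6061 ≈ 67.736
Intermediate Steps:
m = -6061/7 (m = -2/7 + (-144 - 65*91)/7 = -2/7 + (-144 - 5915)/7 = -2/7 + (1/7)*(-6059) = -2/7 - 6059/7 = -6061/7 ≈ -865.86)
-58650/m = -58650/(-6061/7) = -58650*(-7/6061) = 410550/6061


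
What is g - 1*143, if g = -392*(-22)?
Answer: 8481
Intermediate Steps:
g = 8624
g - 1*143 = 8624 - 1*143 = 8624 - 143 = 8481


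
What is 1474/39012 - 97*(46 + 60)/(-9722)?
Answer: 103862903/94818666 ≈ 1.0954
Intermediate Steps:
1474/39012 - 97*(46 + 60)/(-9722) = 1474*(1/39012) - 97*106*(-1/9722) = 737/19506 - 10282*(-1/9722) = 737/19506 + 5141/4861 = 103862903/94818666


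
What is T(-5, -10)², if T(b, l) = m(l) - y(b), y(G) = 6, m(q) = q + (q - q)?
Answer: 256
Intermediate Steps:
m(q) = q (m(q) = q + 0 = q)
T(b, l) = -6 + l (T(b, l) = l - 1*6 = l - 6 = -6 + l)
T(-5, -10)² = (-6 - 10)² = (-16)² = 256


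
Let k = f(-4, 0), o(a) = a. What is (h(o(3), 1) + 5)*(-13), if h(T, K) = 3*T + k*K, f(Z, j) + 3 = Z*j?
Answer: -143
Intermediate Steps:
f(Z, j) = -3 + Z*j
k = -3 (k = -3 - 4*0 = -3 + 0 = -3)
h(T, K) = -3*K + 3*T (h(T, K) = 3*T - 3*K = -3*K + 3*T)
(h(o(3), 1) + 5)*(-13) = ((-3*1 + 3*3) + 5)*(-13) = ((-3 + 9) + 5)*(-13) = (6 + 5)*(-13) = 11*(-13) = -143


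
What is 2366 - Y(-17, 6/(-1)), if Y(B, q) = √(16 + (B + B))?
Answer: 2366 - 3*I*√2 ≈ 2366.0 - 4.2426*I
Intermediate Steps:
Y(B, q) = √(16 + 2*B)
2366 - Y(-17, 6/(-1)) = 2366 - √(16 + 2*(-17)) = 2366 - √(16 - 34) = 2366 - √(-18) = 2366 - 3*I*√2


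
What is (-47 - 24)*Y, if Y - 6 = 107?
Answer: -8023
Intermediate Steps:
Y = 113 (Y = 6 + 107 = 113)
(-47 - 24)*Y = (-47 - 24)*113 = -71*113 = -8023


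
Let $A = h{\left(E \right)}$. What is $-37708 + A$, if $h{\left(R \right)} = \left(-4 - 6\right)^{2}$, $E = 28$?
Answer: $-37608$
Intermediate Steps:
$h{\left(R \right)} = 100$ ($h{\left(R \right)} = \left(-10\right)^{2} = 100$)
$A = 100$
$-37708 + A = -37708 + 100 = -37608$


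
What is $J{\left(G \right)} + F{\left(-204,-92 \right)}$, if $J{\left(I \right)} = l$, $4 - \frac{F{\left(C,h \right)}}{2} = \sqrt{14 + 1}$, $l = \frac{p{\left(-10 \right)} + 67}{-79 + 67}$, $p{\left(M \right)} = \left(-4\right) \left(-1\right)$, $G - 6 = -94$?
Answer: $\frac{25}{12} - 2 \sqrt{15} \approx -5.6626$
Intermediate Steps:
$G = -88$ ($G = 6 - 94 = -88$)
$p{\left(M \right)} = 4$
$l = - \frac{71}{12}$ ($l = \frac{4 + 67}{-79 + 67} = \frac{71}{-12} = 71 \left(- \frac{1}{12}\right) = - \frac{71}{12} \approx -5.9167$)
$F{\left(C,h \right)} = 8 - 2 \sqrt{15}$ ($F{\left(C,h \right)} = 8 - 2 \sqrt{14 + 1} = 8 - 2 \sqrt{15}$)
$J{\left(I \right)} = - \frac{71}{12}$
$J{\left(G \right)} + F{\left(-204,-92 \right)} = - \frac{71}{12} + \left(8 - 2 \sqrt{15}\right) = \frac{25}{12} - 2 \sqrt{15}$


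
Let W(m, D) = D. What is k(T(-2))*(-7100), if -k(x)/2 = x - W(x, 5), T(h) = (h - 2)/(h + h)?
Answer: -56800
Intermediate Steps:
T(h) = (-2 + h)/(2*h) (T(h) = (-2 + h)/((2*h)) = (-2 + h)*(1/(2*h)) = (-2 + h)/(2*h))
k(x) = 10 - 2*x (k(x) = -2*(x - 1*5) = -2*(x - 5) = -2*(-5 + x) = 10 - 2*x)
k(T(-2))*(-7100) = (10 - (-2 - 2)/(-2))*(-7100) = (10 - (-1)*(-4)/2)*(-7100) = (10 - 2*1)*(-7100) = (10 - 2)*(-7100) = 8*(-7100) = -56800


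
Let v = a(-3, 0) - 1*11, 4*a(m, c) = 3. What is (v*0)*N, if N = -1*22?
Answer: 0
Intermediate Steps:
a(m, c) = 3/4 (a(m, c) = (1/4)*3 = 3/4)
N = -22
v = -41/4 (v = 3/4 - 1*11 = 3/4 - 11 = -41/4 ≈ -10.250)
(v*0)*N = -41/4*0*(-22) = 0*(-22) = 0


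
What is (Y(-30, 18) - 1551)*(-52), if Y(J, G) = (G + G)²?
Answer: 13260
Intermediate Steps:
Y(J, G) = 4*G² (Y(J, G) = (2*G)² = 4*G²)
(Y(-30, 18) - 1551)*(-52) = (4*18² - 1551)*(-52) = (4*324 - 1551)*(-52) = (1296 - 1551)*(-52) = -255*(-52) = 13260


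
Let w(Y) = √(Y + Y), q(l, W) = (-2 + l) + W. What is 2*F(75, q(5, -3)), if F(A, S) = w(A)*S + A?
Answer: 150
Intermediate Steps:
q(l, W) = -2 + W + l
w(Y) = √2*√Y (w(Y) = √(2*Y) = √2*√Y)
F(A, S) = A + S*√2*√A (F(A, S) = (√2*√A)*S + A = S*√2*√A + A = A + S*√2*√A)
2*F(75, q(5, -3)) = 2*(75 + (-2 - 3 + 5)*√2*√75) = 2*(75 + 0*√2*(5*√3)) = 2*(75 + 0) = 2*75 = 150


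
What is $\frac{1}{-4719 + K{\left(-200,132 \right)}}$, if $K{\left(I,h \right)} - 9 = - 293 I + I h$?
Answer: $\frac{1}{27490} \approx 3.6377 \cdot 10^{-5}$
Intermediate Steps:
$K{\left(I,h \right)} = 9 - 293 I + I h$ ($K{\left(I,h \right)} = 9 + \left(- 293 I + I h\right) = 9 - 293 I + I h$)
$\frac{1}{-4719 + K{\left(-200,132 \right)}} = \frac{1}{-4719 - -32209} = \frac{1}{-4719 + \left(9 + 58600 - 26400\right)} = \frac{1}{-4719 + 32209} = \frac{1}{27490}$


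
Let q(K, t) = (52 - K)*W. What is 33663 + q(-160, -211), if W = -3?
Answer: 33027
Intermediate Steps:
q(K, t) = -156 + 3*K (q(K, t) = (52 - K)*(-3) = -156 + 3*K)
33663 + q(-160, -211) = 33663 + (-156 + 3*(-160)) = 33663 + (-156 - 480) = 33663 - 636 = 33027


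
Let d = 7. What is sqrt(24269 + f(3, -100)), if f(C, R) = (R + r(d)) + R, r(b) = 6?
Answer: 15*sqrt(107) ≈ 155.16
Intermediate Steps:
f(C, R) = 6 + 2*R (f(C, R) = (R + 6) + R = (6 + R) + R = 6 + 2*R)
sqrt(24269 + f(3, -100)) = sqrt(24269 + (6 + 2*(-100))) = sqrt(24269 + (6 - 200)) = sqrt(24269 - 194) = sqrt(24075) = 15*sqrt(107)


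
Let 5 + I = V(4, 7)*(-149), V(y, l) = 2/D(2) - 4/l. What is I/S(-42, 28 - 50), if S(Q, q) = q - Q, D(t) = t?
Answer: -241/70 ≈ -3.4429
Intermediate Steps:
V(y, l) = 1 - 4/l (V(y, l) = 2/2 - 4/l = 2*(1/2) - 4/l = 1 - 4/l)
I = -482/7 (I = -5 + ((-4 + 7)/7)*(-149) = -5 + ((1/7)*3)*(-149) = -5 + (3/7)*(-149) = -5 - 447/7 = -482/7 ≈ -68.857)
I/S(-42, 28 - 50) = -482/(7*((28 - 50) - 1*(-42))) = -482/(7*(-22 + 42)) = -482/7/20 = -482/7*1/20 = -241/70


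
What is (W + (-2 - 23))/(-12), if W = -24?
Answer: 49/12 ≈ 4.0833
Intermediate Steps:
(W + (-2 - 23))/(-12) = (-24 + (-2 - 23))/(-12) = -(-24 - 25)/12 = -1/12*(-49) = 49/12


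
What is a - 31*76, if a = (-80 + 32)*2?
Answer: -2452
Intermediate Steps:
a = -96 (a = -48*2 = -96)
a - 31*76 = -96 - 31*76 = -96 - 2356 = -2452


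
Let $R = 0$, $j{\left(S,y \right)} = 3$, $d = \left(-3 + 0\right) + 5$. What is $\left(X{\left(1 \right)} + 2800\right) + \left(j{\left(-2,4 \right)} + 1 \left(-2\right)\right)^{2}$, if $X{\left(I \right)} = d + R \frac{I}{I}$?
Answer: $2803$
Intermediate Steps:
$d = 2$ ($d = -3 + 5 = 2$)
$X{\left(I \right)} = 2$ ($X{\left(I \right)} = 2 + 0 \frac{I}{I} = 2 + 0 \cdot 1 = 2 + 0 = 2$)
$\left(X{\left(1 \right)} + 2800\right) + \left(j{\left(-2,4 \right)} + 1 \left(-2\right)\right)^{2} = \left(2 + 2800\right) + \left(3 + 1 \left(-2\right)\right)^{2} = 2802 + \left(3 - 2\right)^{2} = 2802 + 1^{2} = 2802 + 1 = 2803$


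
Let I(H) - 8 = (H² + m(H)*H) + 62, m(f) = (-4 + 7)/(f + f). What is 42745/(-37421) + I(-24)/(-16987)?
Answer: -1500678825/1271341054 ≈ -1.1804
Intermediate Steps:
m(f) = 3/(2*f) (m(f) = 3/((2*f)) = 3*(1/(2*f)) = 3/(2*f))
I(H) = 143/2 + H² (I(H) = 8 + ((H² + (3/(2*H))*H) + 62) = 8 + ((H² + 3/2) + 62) = 8 + ((3/2 + H²) + 62) = 8 + (127/2 + H²) = 143/2 + H²)
42745/(-37421) + I(-24)/(-16987) = 42745/(-37421) + (143/2 + (-24)²)/(-16987) = 42745*(-1/37421) + (143/2 + 576)*(-1/16987) = -42745/37421 + (1295/2)*(-1/16987) = -42745/37421 - 1295/33974 = -1500678825/1271341054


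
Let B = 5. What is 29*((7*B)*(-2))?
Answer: -2030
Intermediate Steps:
29*((7*B)*(-2)) = 29*((7*5)*(-2)) = 29*(35*(-2)) = 29*(-70) = -2030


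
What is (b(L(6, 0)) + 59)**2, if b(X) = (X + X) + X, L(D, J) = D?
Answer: 5929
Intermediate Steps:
b(X) = 3*X (b(X) = 2*X + X = 3*X)
(b(L(6, 0)) + 59)**2 = (3*6 + 59)**2 = (18 + 59)**2 = 77**2 = 5929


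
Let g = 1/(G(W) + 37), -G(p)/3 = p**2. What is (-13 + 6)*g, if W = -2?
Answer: -7/25 ≈ -0.28000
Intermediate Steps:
G(p) = -3*p**2
g = 1/25 (g = 1/(-3*(-2)**2 + 37) = 1/(-3*4 + 37) = 1/(-12 + 37) = 1/25 ≈ 0.040000)
(-13 + 6)*g = (-13 + 6)*(1/25) = -7*1/25 = -7/25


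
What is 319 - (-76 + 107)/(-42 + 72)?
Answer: 9539/30 ≈ 317.97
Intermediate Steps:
319 - (-76 + 107)/(-42 + 72) = 319 - 31/30 = 9539/30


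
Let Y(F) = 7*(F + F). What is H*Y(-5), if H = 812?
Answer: -56840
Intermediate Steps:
Y(F) = 14*F (Y(F) = 7*(2*F) = 14*F)
H*Y(-5) = 812*(14*(-5)) = 812*(-70) = -56840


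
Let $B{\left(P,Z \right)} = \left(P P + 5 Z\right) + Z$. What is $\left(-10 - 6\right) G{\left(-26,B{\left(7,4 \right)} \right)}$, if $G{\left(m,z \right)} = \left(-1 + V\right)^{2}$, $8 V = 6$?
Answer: $-1$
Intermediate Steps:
$V = \frac{3}{4}$ ($V = \frac{1}{8} \cdot 6 = \frac{3}{4} \approx 0.75$)
$B{\left(P,Z \right)} = P^{2} + 6 Z$ ($B{\left(P,Z \right)} = \left(P^{2} + 5 Z\right) + Z = P^{2} + 6 Z$)
$G{\left(m,z \right)} = \frac{1}{16}$ ($G{\left(m,z \right)} = \left(-1 + \frac{3}{4}\right)^{2} = \left(- \frac{1}{4}\right)^{2} = \frac{1}{16}$)
$\left(-10 - 6\right) G{\left(-26,B{\left(7,4 \right)} \right)} = \left(-10 - 6\right) \frac{1}{16} = \left(-16\right) \frac{1}{16} = -1$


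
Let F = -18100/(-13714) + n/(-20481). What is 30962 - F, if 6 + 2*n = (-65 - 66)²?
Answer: 8696243075243/280876434 ≈ 30961.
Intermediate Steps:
n = 17155/2 (n = -3 + (-65 - 66)²/2 = -3 + (½)*(-131)² = -3 + (½)*17161 = -3 + 17161/2 = 17155/2 ≈ 8577.5)
F = 253074265/280876434 (F = -18100/(-13714) + (17155/2)/(-20481) = -18100*(-1/13714) + (17155/2)*(-1/20481) = 9050/6857 - 17155/40962 = 253074265/280876434 ≈ 0.90102)
30962 - F = 30962 - 1*253074265/280876434 = 30962 - 253074265/280876434 = 8696243075243/280876434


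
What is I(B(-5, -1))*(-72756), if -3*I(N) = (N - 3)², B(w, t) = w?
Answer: 1552128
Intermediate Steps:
I(N) = -(-3 + N)²/3 (I(N) = -(N - 3)²/3 = -(-3 + N)²/3)
I(B(-5, -1))*(-72756) = -(-3 - 5)²/3*(-72756) = -⅓*(-8)²*(-72756) = -⅓*64*(-72756) = -64/3*(-72756) = 1552128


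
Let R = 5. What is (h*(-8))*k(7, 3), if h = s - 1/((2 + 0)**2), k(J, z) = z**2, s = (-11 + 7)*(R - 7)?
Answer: -558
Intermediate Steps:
s = 8 (s = (-11 + 7)*(5 - 7) = -4*(-2) = 8)
h = 31/4 (h = 8 - 1/((2 + 0)**2) = 8 - 1/(2**2) = 8 - 1/4 = 31/4 ≈ 7.7500)
(h*(-8))*k(7, 3) = ((31/4)*(-8))*3**2 = -62*9 = -558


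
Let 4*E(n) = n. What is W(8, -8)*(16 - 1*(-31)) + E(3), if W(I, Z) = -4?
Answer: -749/4 ≈ -187.25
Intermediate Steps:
E(n) = n/4
W(8, -8)*(16 - 1*(-31)) + E(3) = -4*(16 - 1*(-31)) + (1/4)*3 = -4*(16 + 31) + 3/4 = -4*47 + 3/4 = -188 + 3/4 = -749/4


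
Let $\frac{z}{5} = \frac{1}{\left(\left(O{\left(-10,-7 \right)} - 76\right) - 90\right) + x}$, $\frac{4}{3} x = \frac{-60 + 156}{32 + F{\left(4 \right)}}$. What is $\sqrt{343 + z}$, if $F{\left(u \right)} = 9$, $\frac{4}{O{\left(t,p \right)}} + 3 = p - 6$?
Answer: $\frac{\sqrt{249599054307}}{26977} \approx 18.519$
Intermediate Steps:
$O{\left(t,p \right)} = \frac{4}{-9 + p}$ ($O{\left(t,p \right)} = \frac{4}{-3 + \left(p - 6\right)} = \frac{4}{-3 + \left(-6 + p\right)} = \frac{4}{-9 + p}$)
$x = \frac{72}{41}$ ($x = \frac{3 \frac{-60 + 156}{32 + 9}}{4} = \frac{3 \cdot \frac{96}{41}}{4} = \frac{3 \cdot 96 \cdot \frac{1}{41}}{4} = \frac{3}{4} \cdot \frac{96}{41} = \frac{72}{41} \approx 1.7561$)
$z = - \frac{820}{26977}$ ($z = \frac{5}{\left(\left(\frac{4}{-9 - 7} - 76\right) - 90\right) + \frac{72}{41}} = \frac{5}{\left(\left(\frac{4}{-16} - 76\right) - 90\right) + \frac{72}{41}} = \frac{5}{\left(\left(4 \left(- \frac{1}{16}\right) - 76\right) - 90\right) + \frac{72}{41}} = \frac{5}{\left(\left(- \frac{1}{4} - 76\right) - 90\right) + \frac{72}{41}} = \frac{5}{\left(- \frac{305}{4} - 90\right) + \frac{72}{41}} = \frac{5}{- \frac{665}{4} + \frac{72}{41}} = \frac{5}{- \frac{26977}{164}} = 5 \left(- \frac{164}{26977}\right) = - \frac{820}{26977} \approx -0.030396$)
$\sqrt{343 + z} = \sqrt{343 - \frac{820}{26977}} = \sqrt{\frac{9252291}{26977}} = \frac{\sqrt{249599054307}}{26977}$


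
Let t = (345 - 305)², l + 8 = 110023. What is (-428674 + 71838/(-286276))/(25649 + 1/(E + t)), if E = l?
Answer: -6848648955923565/409777346660768 ≈ -16.713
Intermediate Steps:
l = 110015 (l = -8 + 110023 = 110015)
E = 110015
t = 1600 (t = 40² = 1600)
(-428674 + 71838/(-286276))/(25649 + 1/(E + t)) = (-428674 + 71838/(-286276))/(25649 + 1/(110015 + 1600)) = (-428674 + 71838*(-1/286276))/(25649 + 1/111615) = (-428674 - 35919/143138)/(25649 + 1/111615) = -61359574931/(143138*2862813136/111615) = -61359574931/143138*111615/2862813136 = -6848648955923565/409777346660768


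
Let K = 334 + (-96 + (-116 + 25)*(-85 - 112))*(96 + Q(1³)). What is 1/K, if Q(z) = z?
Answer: 1/1729941 ≈ 5.7805e-7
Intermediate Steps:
K = 1729941 (K = 334 + (-96 + (-116 + 25)*(-85 - 112))*(96 + 1³) = 334 + (-96 - 91*(-197))*(96 + 1) = 334 + (-96 + 17927)*97 = 334 + 17831*97 = 334 + 1729607 = 1729941)
1/K = 1/1729941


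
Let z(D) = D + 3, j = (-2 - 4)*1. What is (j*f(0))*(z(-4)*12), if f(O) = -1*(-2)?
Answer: 144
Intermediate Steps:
f(O) = 2
j = -6 (j = -6*1 = -6)
z(D) = 3 + D
(j*f(0))*(z(-4)*12) = (-6*2)*((3 - 4)*12) = -(-12)*12 = -12*(-12) = 144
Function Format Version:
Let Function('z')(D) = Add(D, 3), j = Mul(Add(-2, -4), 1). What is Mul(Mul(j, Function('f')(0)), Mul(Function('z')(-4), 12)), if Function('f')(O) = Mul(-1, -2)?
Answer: 144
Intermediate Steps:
Function('f')(O) = 2
j = -6 (j = Mul(-6, 1) = -6)
Function('z')(D) = Add(3, D)
Mul(Mul(j, Function('f')(0)), Mul(Function('z')(-4), 12)) = Mul(Mul(-6, 2), Mul(Add(3, -4), 12)) = Mul(-12, Mul(-1, 12)) = Mul(-12, -12) = 144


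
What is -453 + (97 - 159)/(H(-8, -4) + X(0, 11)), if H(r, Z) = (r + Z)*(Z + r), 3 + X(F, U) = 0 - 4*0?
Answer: -63935/141 ≈ -453.44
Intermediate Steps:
X(F, U) = -3 (X(F, U) = -3 + (0 - 4*0) = -3 + (0 + 0) = -3 + 0 = -3)
H(r, Z) = (Z + r)² (H(r, Z) = (Z + r)*(Z + r) = (Z + r)²)
-453 + (97 - 159)/(H(-8, -4) + X(0, 11)) = -453 + (97 - 159)/((-4 - 8)² - 3) = -453 - 62/((-12)² - 3) = -453 - 62/(144 - 3) = -453 - 62/141 = -63935/141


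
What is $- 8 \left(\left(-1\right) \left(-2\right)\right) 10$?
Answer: $-160$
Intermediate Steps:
$- 8 \left(\left(-1\right) \left(-2\right)\right) 10 = \left(-8\right) 2 \cdot 10 = \left(-16\right) 10 = -160$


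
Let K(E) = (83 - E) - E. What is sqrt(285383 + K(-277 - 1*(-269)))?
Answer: sqrt(285482) ≈ 534.30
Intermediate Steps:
K(E) = 83 - 2*E
sqrt(285383 + K(-277 - 1*(-269))) = sqrt(285383 + (83 - 2*(-277 - 1*(-269)))) = sqrt(285383 + (83 - 2*(-277 + 269))) = sqrt(285383 + (83 - 2*(-8))) = sqrt(285383 + (83 + 16)) = sqrt(285383 + 99) = sqrt(285482)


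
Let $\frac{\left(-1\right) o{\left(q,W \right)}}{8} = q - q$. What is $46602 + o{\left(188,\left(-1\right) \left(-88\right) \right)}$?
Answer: $46602$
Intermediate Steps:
$o{\left(q,W \right)} = 0$ ($o{\left(q,W \right)} = - 8 \left(q - q\right) = \left(-8\right) 0 = 0$)
$46602 + o{\left(188,\left(-1\right) \left(-88\right) \right)} = 46602 + 0 = 46602$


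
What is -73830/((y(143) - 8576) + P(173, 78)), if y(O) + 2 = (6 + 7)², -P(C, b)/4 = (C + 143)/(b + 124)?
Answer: 7456830/849941 ≈ 8.7733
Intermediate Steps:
P(C, b) = -4*(143 + C)/(124 + b) (P(C, b) = -4*(C + 143)/(b + 124) = -4*(143 + C)/(124 + b))
y(O) = 167 (y(O) = -2 + (6 + 7)² = -2 + 13² = -2 + 169 = 167)
-73830/((y(143) - 8576) + P(173, 78)) = -73830/((167 - 8576) + 4*(-143 - 1*173)/(124 + 78)) = -73830/(-8409 + 4*(-143 - 173)/202) = -73830/(-8409 + 4*(1/202)*(-316)) = -73830/(-8409 - 632/101) = -73830/(-849941/101) = -73830*(-101/849941) = 7456830/849941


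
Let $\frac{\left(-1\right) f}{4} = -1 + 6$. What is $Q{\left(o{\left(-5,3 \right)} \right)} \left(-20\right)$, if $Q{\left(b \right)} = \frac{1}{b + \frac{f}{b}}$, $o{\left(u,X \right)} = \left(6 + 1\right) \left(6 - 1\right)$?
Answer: $- \frac{140}{241} \approx -0.58091$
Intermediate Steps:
$f = -20$ ($f = - 4 \left(-1 + 6\right) = \left(-4\right) 5 = -20$)
$o{\left(u,X \right)} = 35$ ($o{\left(u,X \right)} = 7 \cdot 5 = 35$)
$Q{\left(b \right)} = \frac{1}{b - \frac{20}{b}}$
$Q{\left(o{\left(-5,3 \right)} \right)} \left(-20\right) = \frac{35}{-20 + 35^{2}} \left(-20\right) = \frac{35}{-20 + 1225} \left(-20\right) = \frac{35}{1205} \left(-20\right) = 35 \cdot \frac{1}{1205} \left(-20\right) = \frac{7}{241} \left(-20\right) = - \frac{140}{241}$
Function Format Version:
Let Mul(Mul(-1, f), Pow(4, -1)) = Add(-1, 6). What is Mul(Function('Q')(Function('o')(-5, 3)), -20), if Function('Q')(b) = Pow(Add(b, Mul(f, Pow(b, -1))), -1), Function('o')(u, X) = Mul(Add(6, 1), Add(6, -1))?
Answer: Rational(-140, 241) ≈ -0.58091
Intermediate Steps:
f = -20 (f = Mul(-4, Add(-1, 6)) = Mul(-4, 5) = -20)
Function('o')(u, X) = 35 (Function('o')(u, X) = Mul(7, 5) = 35)
Function('Q')(b) = Pow(Add(b, Mul(-20, Pow(b, -1))), -1)
Mul(Function('Q')(Function('o')(-5, 3)), -20) = Mul(Mul(35, Pow(Add(-20, Pow(35, 2)), -1)), -20) = Mul(Mul(35, Pow(Add(-20, 1225), -1)), -20) = Mul(Mul(35, Pow(1205, -1)), -20) = Mul(Mul(35, Rational(1, 1205)), -20) = Mul(Rational(7, 241), -20) = Rational(-140, 241)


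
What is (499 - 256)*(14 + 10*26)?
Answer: 66582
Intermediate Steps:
(499 - 256)*(14 + 10*26) = 243*(14 + 260) = 243*274 = 66582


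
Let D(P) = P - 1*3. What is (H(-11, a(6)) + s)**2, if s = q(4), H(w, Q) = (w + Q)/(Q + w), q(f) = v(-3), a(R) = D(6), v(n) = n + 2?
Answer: 0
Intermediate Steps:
v(n) = 2 + n
D(P) = -3 + P (D(P) = P - 3 = -3 + P)
a(R) = 3 (a(R) = -3 + 6 = 3)
q(f) = -1 (q(f) = 2 - 3 = -1)
H(w, Q) = 1 (H(w, Q) = (Q + w)/(Q + w) = 1)
s = -1
(H(-11, a(6)) + s)**2 = (1 - 1)**2 = 0**2 = 0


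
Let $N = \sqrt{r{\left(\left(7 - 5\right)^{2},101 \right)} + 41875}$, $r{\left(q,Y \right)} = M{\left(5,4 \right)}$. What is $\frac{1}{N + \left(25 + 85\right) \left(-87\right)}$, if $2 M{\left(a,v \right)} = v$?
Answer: $- \frac{290}{2774031} - \frac{\sqrt{517}}{10171447} \approx -0.00010678$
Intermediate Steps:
$M{\left(a,v \right)} = \frac{v}{2}$
$r{\left(q,Y \right)} = 2$ ($r{\left(q,Y \right)} = \frac{1}{2} \cdot 4 = 2$)
$N = 9 \sqrt{517}$ ($N = \sqrt{2 + 41875} = \sqrt{41877} = 9 \sqrt{517} \approx 204.64$)
$\frac{1}{N + \left(25 + 85\right) \left(-87\right)} = \frac{1}{9 \sqrt{517} + \left(25 + 85\right) \left(-87\right)} = \frac{1}{9 \sqrt{517} + 110 \left(-87\right)} = \frac{1}{9 \sqrt{517} - 9570} = \frac{1}{-9570 + 9 \sqrt{517}}$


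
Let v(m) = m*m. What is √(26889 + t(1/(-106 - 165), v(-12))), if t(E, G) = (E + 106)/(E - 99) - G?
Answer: 15*√3422504558/5366 ≈ 163.54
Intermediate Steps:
v(m) = m²
t(E, G) = -G + (106 + E)/(-99 + E) (t(E, G) = (106 + E)/(-99 + E) - G = -G + (106 + E)/(-99 + E))
√(26889 + t(1/(-106 - 165), v(-12))) = √(26889 + (106 + 1/(-106 - 165) + 99*(-12)² - 1*(-12)²/(-106 - 165))/(-99 + 1/(-106 - 165))) = √(26889 + (106 + 1/(-271) + 99*144 - 1*144/(-271))/(-99 + 1/(-271))) = √(26889 + (106 - 1/271 + 14256 - 1*(-1/271)*144)/(-99 - 1/271)) = √(26889 + (106 - 1/271 + 14256 + 144/271)/(-26830/271)) = √(26889 - 271/26830*3892245/271) = √(26889 - 778449/5366) = √(143507925/5366) = 15*√3422504558/5366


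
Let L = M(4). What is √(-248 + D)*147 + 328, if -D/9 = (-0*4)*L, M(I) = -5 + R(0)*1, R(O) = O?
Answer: 328 + 294*I*√62 ≈ 328.0 + 2315.0*I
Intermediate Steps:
M(I) = -5 (M(I) = -5 + 0*1 = -5 + 0 = -5)
L = -5
D = 0 (D = -9*(-0*4)*(-5) = -9*(-1*0)*(-5) = -0*(-5) = -9*0 = 0)
√(-248 + D)*147 + 328 = √(-248 + 0)*147 + 328 = √(-248)*147 + 328 = (2*I*√62)*147 + 328 = 294*I*√62 + 328 = 328 + 294*I*√62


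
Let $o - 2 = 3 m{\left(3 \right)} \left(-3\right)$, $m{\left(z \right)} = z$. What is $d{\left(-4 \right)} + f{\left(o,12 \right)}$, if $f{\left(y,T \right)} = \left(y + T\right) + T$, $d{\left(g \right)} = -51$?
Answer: $-52$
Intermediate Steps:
$o = -25$ ($o = 2 + 3 \cdot 3 \left(-3\right) = 2 + 9 \left(-3\right) = 2 - 27 = -25$)
$f{\left(y,T \right)} = y + 2 T$ ($f{\left(y,T \right)} = \left(T + y\right) + T = y + 2 T$)
$d{\left(-4 \right)} + f{\left(o,12 \right)} = -51 + \left(-25 + 2 \cdot 12\right) = -51 + \left(-25 + 24\right) = -51 - 1 = -52$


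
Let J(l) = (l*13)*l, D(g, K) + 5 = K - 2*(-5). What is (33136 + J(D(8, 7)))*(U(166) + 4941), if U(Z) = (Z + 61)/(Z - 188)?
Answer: 1898746400/11 ≈ 1.7261e+8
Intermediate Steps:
D(g, K) = 5 + K (D(g, K) = -5 + (K - 2*(-5)) = -5 + (K + 10) = -5 + (10 + K) = 5 + K)
U(Z) = (61 + Z)/(-188 + Z)
J(l) = 13*l² (J(l) = (13*l)*l = 13*l²)
(33136 + J(D(8, 7)))*(U(166) + 4941) = (33136 + 13*(5 + 7)²)*((61 + 166)/(-188 + 166) + 4941) = (33136 + 13*12²)*(227/(-22) + 4941) = (33136 + 13*144)*(-1/22*227 + 4941) = (33136 + 1872)*(-227/22 + 4941) = 35008*(108475/22) = 1898746400/11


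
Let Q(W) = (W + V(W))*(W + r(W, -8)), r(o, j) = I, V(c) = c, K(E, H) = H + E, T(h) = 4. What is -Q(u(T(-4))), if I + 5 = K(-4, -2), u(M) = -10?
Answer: -420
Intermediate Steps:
K(E, H) = E + H
I = -11 (I = -5 + (-4 - 2) = -5 - 6 = -11)
r(o, j) = -11
Q(W) = 2*W*(-11 + W) (Q(W) = (W + W)*(W - 11) = (2*W)*(-11 + W) = 2*W*(-11 + W))
-Q(u(T(-4))) = -2*(-10)*(-11 - 10) = -2*(-10)*(-21) = -1*420 = -420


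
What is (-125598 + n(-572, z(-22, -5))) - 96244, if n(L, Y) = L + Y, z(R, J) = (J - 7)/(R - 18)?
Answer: -2224137/10 ≈ -2.2241e+5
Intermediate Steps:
z(R, J) = (-7 + J)/(-18 + R)
(-125598 + n(-572, z(-22, -5))) - 96244 = (-125598 + (-572 + (-7 - 5)/(-18 - 22))) - 96244 = (-125598 + (-572 - 12/(-40))) - 96244 = (-125598 + (-572 - 1/40*(-12))) - 96244 = (-125598 + (-572 + 3/10)) - 96244 = (-125598 - 5717/10) - 96244 = -1261697/10 - 96244 = -2224137/10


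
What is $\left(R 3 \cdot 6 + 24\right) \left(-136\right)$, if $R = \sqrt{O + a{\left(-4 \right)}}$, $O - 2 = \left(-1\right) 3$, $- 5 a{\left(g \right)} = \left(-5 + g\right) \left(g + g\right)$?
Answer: $-3264 - \frac{2448 i \sqrt{385}}{5} \approx -3264.0 - 9606.6 i$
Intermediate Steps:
$a{\left(g \right)} = - \frac{2 g \left(-5 + g\right)}{5}$ ($a{\left(g \right)} = - \frac{\left(-5 + g\right) \left(g + g\right)}{5} = - \frac{\left(-5 + g\right) 2 g}{5} = - \frac{2 g \left(-5 + g\right)}{5}$)
$O = -1$ ($O = 2 - 3 = -1$)
$R = \frac{i \sqrt{385}}{5}$ ($R = \sqrt{-1 + \frac{2}{5} \left(-4\right) \left(5 - -4\right)} = \sqrt{-1 + \frac{2}{5} \left(-4\right) \left(5 + 4\right)} = \sqrt{-1 + \frac{2}{5} \left(-4\right) 9} = \sqrt{-1 - \frac{72}{5}} = \sqrt{- \frac{77}{5}} = \frac{i \sqrt{385}}{5} \approx 3.9243 i$)
$\left(R 3 \cdot 6 + 24\right) \left(-136\right) = \left(\frac{i \sqrt{385}}{5} \cdot 3 \cdot 6 + 24\right) \left(-136\right) = \left(\frac{3 i \sqrt{385}}{5} \cdot 6 + 24\right) \left(-136\right) = \left(\frac{18 i \sqrt{385}}{5} + 24\right) \left(-136\right) = \left(24 + \frac{18 i \sqrt{385}}{5}\right) \left(-136\right) = -3264 - \frac{2448 i \sqrt{385}}{5}$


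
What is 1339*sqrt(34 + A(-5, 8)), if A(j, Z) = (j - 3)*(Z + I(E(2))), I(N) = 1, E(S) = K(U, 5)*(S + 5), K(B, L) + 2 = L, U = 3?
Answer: 1339*I*sqrt(38) ≈ 8254.2*I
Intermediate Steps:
K(B, L) = -2 + L
E(S) = 15 + 3*S (E(S) = (-2 + 5)*(S + 5) = 3*(5 + S) = 15 + 3*S)
A(j, Z) = (1 + Z)*(-3 + j) (A(j, Z) = (j - 3)*(Z + 1) = (-3 + j)*(1 + Z) = (1 + Z)*(-3 + j))
1339*sqrt(34 + A(-5, 8)) = 1339*sqrt(34 + (-3 - 5 - 3*8 + 8*(-5))) = 1339*sqrt(34 + (-3 - 5 - 24 - 40)) = 1339*sqrt(34 - 72) = 1339*sqrt(-38) = 1339*(I*sqrt(38)) = 1339*I*sqrt(38)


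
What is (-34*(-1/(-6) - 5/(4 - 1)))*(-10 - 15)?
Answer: -1275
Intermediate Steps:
(-34*(-1/(-6) - 5/(4 - 1)))*(-10 - 15) = -34*(-1*(-1/6) - 5/(1*3))*(-25) = -34*(1/6 - 5/3)*(-25) = -34*(-3/2)*(-25) = 51*(-25) = -1275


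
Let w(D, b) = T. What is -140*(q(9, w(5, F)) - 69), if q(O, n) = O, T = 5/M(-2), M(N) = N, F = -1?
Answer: 8400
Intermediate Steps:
T = -5/2 (T = 5/(-2) = 5*(-½) = -5/2 ≈ -2.5000)
w(D, b) = -5/2
-140*(q(9, w(5, F)) - 69) = -140*(9 - 69) = -140*(-60) = 8400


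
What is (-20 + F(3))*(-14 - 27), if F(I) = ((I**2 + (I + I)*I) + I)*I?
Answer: -2870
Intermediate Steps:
F(I) = I*(I + 3*I**2) (F(I) = ((I**2 + (2*I)*I) + I)*I = ((I**2 + 2*I**2) + I)*I = (3*I**2 + I)*I = (I + 3*I**2)*I = I*(I + 3*I**2))
(-20 + F(3))*(-14 - 27) = (-20 + 3**2*(1 + 3*3))*(-14 - 27) = (-20 + 9*(1 + 9))*(-41) = (-20 + 9*10)*(-41) = (-20 + 90)*(-41) = 70*(-41) = -2870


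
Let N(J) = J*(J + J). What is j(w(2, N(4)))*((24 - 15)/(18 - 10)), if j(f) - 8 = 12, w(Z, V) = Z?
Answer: 45/2 ≈ 22.500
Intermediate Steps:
N(J) = 2*J² (N(J) = J*(2*J) = 2*J²)
j(f) = 20 (j(f) = 8 + 12 = 20)
j(w(2, N(4)))*((24 - 15)/(18 - 10)) = 20*((24 - 15)/(18 - 10)) = 20*(9/8) = 45/2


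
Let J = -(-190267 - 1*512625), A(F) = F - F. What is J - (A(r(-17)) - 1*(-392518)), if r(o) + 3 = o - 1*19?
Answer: 310374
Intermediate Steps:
r(o) = -22 + o (r(o) = -3 + (o - 1*19) = -3 + (o - 19) = -3 + (-19 + o) = -22 + o)
A(F) = 0
J = 702892 (J = -(-190267 - 512625) = -1*(-702892) = 702892)
J - (A(r(-17)) - 1*(-392518)) = 702892 - (0 - 1*(-392518)) = 702892 - (0 + 392518) = 702892 - 1*392518 = 702892 - 392518 = 310374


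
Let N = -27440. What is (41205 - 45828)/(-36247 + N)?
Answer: 67/923 ≈ 0.072589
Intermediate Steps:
(41205 - 45828)/(-36247 + N) = (41205 - 45828)/(-36247 - 27440) = -4623/(-63687) = -4623*(-1/63687) = 67/923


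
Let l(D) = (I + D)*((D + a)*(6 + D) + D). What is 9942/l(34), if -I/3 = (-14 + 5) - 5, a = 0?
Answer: 4971/52972 ≈ 0.093842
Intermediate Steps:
I = 42 (I = -3*((-14 + 5) - 5) = -3*(-9 - 5) = -3*(-14) = 42)
l(D) = (42 + D)*(D + D*(6 + D)) (l(D) = (42 + D)*((D + 0)*(6 + D) + D) = (42 + D)*(D*(6 + D) + D) = (42 + D)*(D + D*(6 + D)))
9942/l(34) = 9942/((34*(294 + 34**2 + 49*34))) = 9942/((34*(294 + 1156 + 1666))) = 9942/((34*3116)) = 9942/105944 = 9942*(1/105944) = 4971/52972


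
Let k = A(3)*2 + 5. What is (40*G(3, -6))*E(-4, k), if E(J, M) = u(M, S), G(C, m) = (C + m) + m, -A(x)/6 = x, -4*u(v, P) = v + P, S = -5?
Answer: -3240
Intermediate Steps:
u(v, P) = -P/4 - v/4 (u(v, P) = -(v + P)/4 = -(P + v)/4 = -P/4 - v/4)
A(x) = -6*x
G(C, m) = C + 2*m
k = -31 (k = -6*3*2 + 5 = -18*2 + 5 = -36 + 5 = -31)
E(J, M) = 5/4 - M/4 (E(J, M) = -1/4*(-5) - M/4 = 5/4 - M/4)
(40*G(3, -6))*E(-4, k) = (40*(3 + 2*(-6)))*(5/4 - 1/4*(-31)) = (40*(3 - 12))*(5/4 + 31/4) = (40*(-9))*9 = -360*9 = -3240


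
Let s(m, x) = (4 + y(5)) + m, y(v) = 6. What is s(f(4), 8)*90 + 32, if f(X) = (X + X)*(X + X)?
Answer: 6692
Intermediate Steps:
f(X) = 4*X**2 (f(X) = (2*X)*(2*X) = 4*X**2)
s(m, x) = 10 + m (s(m, x) = (4 + 6) + m = 10 + m)
s(f(4), 8)*90 + 32 = (10 + 4*4**2)*90 + 32 = (10 + 4*16)*90 + 32 = (10 + 64)*90 + 32 = 74*90 + 32 = 6660 + 32 = 6692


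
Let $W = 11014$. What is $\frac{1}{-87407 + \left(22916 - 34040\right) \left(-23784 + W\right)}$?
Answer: $\frac{1}{141966073} \approx 7.0439 \cdot 10^{-9}$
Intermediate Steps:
$\frac{1}{-87407 + \left(22916 - 34040\right) \left(-23784 + W\right)} = \frac{1}{-87407 + \left(22916 - 34040\right) \left(-23784 + 11014\right)} = \frac{1}{-87407 - -142053480} = \frac{1}{-87407 + 142053480} = \frac{1}{141966073}$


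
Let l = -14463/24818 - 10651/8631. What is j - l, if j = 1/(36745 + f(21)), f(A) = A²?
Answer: 3617941507991/1991348954847 ≈ 1.8168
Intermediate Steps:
l = -389166671/214204158 (l = -14463*1/24818 - 10651*1/8631 = -14463/24818 - 10651/8631 = -389166671/214204158 ≈ -1.8168)
j = 1/37186 (j = 1/(36745 + 21²) = 1/(36745 + 441) = 1/37186 ≈ 2.6892e-5)
j - l = 1/37186 - 1*(-389166671/214204158) = 1/37186 + 389166671/214204158 = 3617941507991/1991348954847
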